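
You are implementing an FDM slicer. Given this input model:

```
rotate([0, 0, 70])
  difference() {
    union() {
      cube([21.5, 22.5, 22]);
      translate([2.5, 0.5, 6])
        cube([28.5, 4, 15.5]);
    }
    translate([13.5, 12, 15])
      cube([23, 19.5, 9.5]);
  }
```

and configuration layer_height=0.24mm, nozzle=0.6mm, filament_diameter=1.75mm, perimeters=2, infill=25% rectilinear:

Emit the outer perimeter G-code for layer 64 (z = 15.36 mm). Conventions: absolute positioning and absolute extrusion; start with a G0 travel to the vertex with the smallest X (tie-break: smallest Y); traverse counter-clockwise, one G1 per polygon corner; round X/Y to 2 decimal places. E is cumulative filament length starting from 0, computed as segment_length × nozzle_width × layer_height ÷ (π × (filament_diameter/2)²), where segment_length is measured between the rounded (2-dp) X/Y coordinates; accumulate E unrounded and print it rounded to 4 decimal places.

G0 X-21.14 Y7.70 Z15.36
G1 X0.00 Y0.00 E1.3470
G1 X7.35 Y20.20 E2.6339
G1 X6.88 Y20.37 E2.6638
G1 X10.13 Y29.30 E3.2327
G1 X6.37 Y30.67 E3.4723
G1 X3.12 Y21.74 E4.0412
G1 X-3.92 Y24.31 E4.4899
G1 X-6.66 Y16.79 E4.9691
G1 X-16.53 Y20.38 E5.5978
G1 X-21.14 Y7.70 E6.4056

At z = 15.36 mm: the cube (footprint 21.5×22.5) is included at this height; the 28.5×4 cube at (2.5, 0.5) contributes its full rectangle; Combining (union): the regions partially overlap (shared area 76.00 mm²), so overlapping operands fuse into one piece — 1 connected region; the 23×19.5 cube at (13.5, 12) contributes its full rectangle; Subtracting the remaining from the first: starting from that combined region, the 23×19.5 cube at (13.5, 12) partially overlaps it — only the 84.00 mm² overlap (of its 448.50 mm²) is removed, clipping the outline — 1 connected region; (whole slice rotated 70° about Z — lengths, areas and connectivity unchanged). The outline is a single polygon with 10 vertices. Extrusion per mm of travel: 0.6 × 0.24 / (π × 0.875²) = 0.059868. Accumulating E over each segment gives final E = 6.4056.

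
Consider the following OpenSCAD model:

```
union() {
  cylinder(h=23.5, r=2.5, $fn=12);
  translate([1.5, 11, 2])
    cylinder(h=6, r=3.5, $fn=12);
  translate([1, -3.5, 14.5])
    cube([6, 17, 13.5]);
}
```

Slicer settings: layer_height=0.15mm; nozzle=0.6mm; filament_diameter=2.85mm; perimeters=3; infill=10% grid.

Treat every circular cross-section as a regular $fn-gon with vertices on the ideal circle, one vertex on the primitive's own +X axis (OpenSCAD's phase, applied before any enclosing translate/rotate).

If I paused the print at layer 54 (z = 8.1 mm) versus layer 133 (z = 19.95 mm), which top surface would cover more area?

Layer 54 (z = 8.1): the cylinder: section is a regular 12-gon, circumradius r=2.5 (area = (12/2)·2.500²·sin(360°/12) = 18.75 mm²); the cylinder at (1.5, 11) is not intersected at this z (z outside [2, 8]); the cube at (1, -3.5) does not reach this height (z outside [14.5, 28]); Combining (union): only the r=2.5 cylinder is present, so the union is just that shape — area = 18.75 mm². So its area = 18.75 mm². Layer 133 (z = 19.95): the r=2.5 cylinder gives a regular 12-gon of circumradius 2.5 (constant along its height) (area = (12/2)·2.500²·sin(360°/12) = 18.75 mm²); the cylinder at (1.5, 11) does not reach this height (z outside [2, 8]); the 6×17 cube at (1, -3.5) contributes its full rectangle (area 102.00 mm²); Taking the union: the regions partially overlap — summed areas 120.75 mm² minus the doubly-counted overlap 4.64 mm² gives 116.11 mm² — area = 116.11 mm². So its area = 116.11 mm². Layer 133 is larger (116.11 vs 18.75 mm²).

layer 133 (z = 19.95 mm)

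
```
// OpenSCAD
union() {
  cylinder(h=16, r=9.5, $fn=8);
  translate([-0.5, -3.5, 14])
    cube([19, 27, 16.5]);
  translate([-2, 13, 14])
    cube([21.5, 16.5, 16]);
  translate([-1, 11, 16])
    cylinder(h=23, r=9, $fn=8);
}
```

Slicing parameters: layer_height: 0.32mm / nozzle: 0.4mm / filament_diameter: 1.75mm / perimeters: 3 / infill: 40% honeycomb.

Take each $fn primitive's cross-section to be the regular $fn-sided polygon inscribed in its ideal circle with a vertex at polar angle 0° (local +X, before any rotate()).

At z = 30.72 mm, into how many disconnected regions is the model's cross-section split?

1

At z = 30.72 mm: the cylinder is not intersected at this z (z outside [0, 16]); the cube at (-0.5, -3.5) is not intersected at this z (z outside [14, 30.5]); the cube at (-2, 13) is absent (z outside [14, 30]); the cylinder at (-1, 11): section is a regular 8-gon, circumradius r=9; Combining (union): only the r=9 cylinder at (-1, 11) is present, so the union is just that shape — 1 connected region. The result has 1 disconnected region.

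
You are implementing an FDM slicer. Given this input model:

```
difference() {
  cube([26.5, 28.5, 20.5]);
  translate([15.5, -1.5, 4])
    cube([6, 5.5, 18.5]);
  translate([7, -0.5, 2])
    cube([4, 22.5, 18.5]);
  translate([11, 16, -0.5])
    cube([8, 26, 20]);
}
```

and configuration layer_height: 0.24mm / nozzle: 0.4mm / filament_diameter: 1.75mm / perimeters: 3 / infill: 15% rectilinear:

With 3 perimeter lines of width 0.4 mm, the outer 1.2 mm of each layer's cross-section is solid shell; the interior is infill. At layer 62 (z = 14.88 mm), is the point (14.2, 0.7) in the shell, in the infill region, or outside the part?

At z = 14.88 mm: the cube (footprint 26.5×28.5) is included at this height; the 6×5.5 cube at (15.5, -1.5) contributes its full rectangle; the cube at (7, -0.5) (footprint 4×22.5) is included at this height; the cube at (11, 16) is present — its section is the full 8×26 rectangle; Subtracting the remaining from the first: starting from the 26.5×28.5 cube, the 6×5.5 cube at (15.5, -1.5) partially overlaps it — only the 24.00 mm² overlap (of its 33.00 mm²) is removed, clipping the outline; the 4×22.5 cube at (7, -0.5) partially overlaps it — only the 88.00 mm² overlap (of its 90.00 mm²) is removed, clipping the outline; the 8×26 cube at (11, 16) partially overlaps it — only the 100.00 mm² overlap (of its 208.00 mm²) is removed, clipping the outline — 2 connected regions. Overall, the cross-section has 2 separate islands. The nearest boundary edge runs (15.50, 0.00)→(11.00, 0.00); distance from the point to it = 0.70 mm. (Shell/infill is judged within the island containing the point — the largest one.) The point is inside the cross-section, 0.70 mm from the nearest boundary — within the 1.2 mm shell band (3 × 0.4).

shell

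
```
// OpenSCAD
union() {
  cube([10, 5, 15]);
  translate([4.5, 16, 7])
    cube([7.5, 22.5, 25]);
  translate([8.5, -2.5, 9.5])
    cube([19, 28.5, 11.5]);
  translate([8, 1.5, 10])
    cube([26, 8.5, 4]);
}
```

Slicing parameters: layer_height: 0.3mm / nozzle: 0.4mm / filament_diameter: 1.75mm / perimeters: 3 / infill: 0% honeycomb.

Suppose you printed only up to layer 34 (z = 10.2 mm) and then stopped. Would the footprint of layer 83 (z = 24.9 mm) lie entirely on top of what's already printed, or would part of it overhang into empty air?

Compare the two slices. At z = 10.2: the cube (footprint 10×5) is included at this height (area 50.00 mm²); the cube at (4.5, 16) (footprint 7.5×22.5) is included at this height (area 168.75 mm²); the cube at (8.5, -2.5) is present — its section is the full 19×28.5 rectangle (area 541.50 mm²); the cube at (8, 1.5) (footprint 26×8.5) is included at this height (area 221.00 mm²); Combining (union): the regions partially overlap — summed areas 981.25 mm² minus the doubly-counted overlap 205.75 mm² gives 775.50 mm² — area = 775.50 mm². At z = 24.9: the cube is absent (z outside [0, 15]); the cube at (4.5, 16) is present — its section is the full 7.5×22.5 rectangle (area 168.75 mm²); the cube at (8.5, -2.5) is absent (z outside [9.5, 21]); the cube at (8, 1.5) is not intersected at this z (z outside [10, 14]); Merging all regions: only the 7.5×22.5 cube at (4.5, 16) is present, so the union is just that shape — area = 168.75 mm². Checking containment: the cross-section at z = 24.9 is a subset of the cross-section at z = 10.2.

entirely on top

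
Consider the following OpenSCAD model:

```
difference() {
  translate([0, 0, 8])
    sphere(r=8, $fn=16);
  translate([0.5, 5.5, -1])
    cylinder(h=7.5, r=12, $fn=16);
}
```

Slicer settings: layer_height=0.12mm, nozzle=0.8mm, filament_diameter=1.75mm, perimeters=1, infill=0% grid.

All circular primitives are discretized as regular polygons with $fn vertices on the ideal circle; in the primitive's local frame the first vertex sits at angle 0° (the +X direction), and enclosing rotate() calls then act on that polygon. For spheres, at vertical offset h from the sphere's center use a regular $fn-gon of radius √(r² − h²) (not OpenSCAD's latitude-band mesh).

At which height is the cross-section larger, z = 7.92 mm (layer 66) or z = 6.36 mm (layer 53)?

Layer 66 (z = 7.92): the r=8 sphere slices to a regular 16-gon of circumradius 8.000 (√(r²−h²) with h=0.08 from center) (area = (16/2)·8.000²·sin(360°/16) = 195.91 mm²); the cylinder at (0.5, 5.5) is absent (z outside [-1, 6.5]); Taking the first minus the rest: none of the subtracted shapes is present at this height, so the r=8 sphere is unchanged — area = 195.91 mm². So its area = 195.91 mm². Layer 53 (z = 6.36): the sphere: section is a regular 16-gon, circumradius = √(r²−h²) = √(8²−1.64²) = 7.830 (area = (16/2)·7.830²·sin(360°/16) = 187.70 mm²); the cylinder at (0.5, 5.5): section is a regular 16-gon, circumradius r=12 (area = (16/2)·12.000²·sin(360°/16) = 440.85 mm²); Taking the first minus the rest: starting from the r=8 sphere (187.70 mm²), the r=12 cylinder at (0.5, 5.5) partially overlaps it — only the 174.87 mm² overlap (of its 440.85 mm²) is removed, clipping the outline — area = 12.83 mm². So its area = 12.83 mm². Layer 66 is larger (195.91 vs 12.83 mm²).

layer 66 (z = 7.92 mm)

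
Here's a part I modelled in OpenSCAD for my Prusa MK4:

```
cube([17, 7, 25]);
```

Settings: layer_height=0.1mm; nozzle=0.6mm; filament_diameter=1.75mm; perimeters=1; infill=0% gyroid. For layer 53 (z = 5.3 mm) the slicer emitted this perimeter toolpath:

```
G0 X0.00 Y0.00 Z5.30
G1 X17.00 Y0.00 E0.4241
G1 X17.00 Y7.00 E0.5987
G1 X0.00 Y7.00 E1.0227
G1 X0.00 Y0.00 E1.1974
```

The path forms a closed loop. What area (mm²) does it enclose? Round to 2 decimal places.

Apply the shoelace formula to the sequence of (X, Y) vertices; enclosed area = 119.00 mm².

119.00 mm²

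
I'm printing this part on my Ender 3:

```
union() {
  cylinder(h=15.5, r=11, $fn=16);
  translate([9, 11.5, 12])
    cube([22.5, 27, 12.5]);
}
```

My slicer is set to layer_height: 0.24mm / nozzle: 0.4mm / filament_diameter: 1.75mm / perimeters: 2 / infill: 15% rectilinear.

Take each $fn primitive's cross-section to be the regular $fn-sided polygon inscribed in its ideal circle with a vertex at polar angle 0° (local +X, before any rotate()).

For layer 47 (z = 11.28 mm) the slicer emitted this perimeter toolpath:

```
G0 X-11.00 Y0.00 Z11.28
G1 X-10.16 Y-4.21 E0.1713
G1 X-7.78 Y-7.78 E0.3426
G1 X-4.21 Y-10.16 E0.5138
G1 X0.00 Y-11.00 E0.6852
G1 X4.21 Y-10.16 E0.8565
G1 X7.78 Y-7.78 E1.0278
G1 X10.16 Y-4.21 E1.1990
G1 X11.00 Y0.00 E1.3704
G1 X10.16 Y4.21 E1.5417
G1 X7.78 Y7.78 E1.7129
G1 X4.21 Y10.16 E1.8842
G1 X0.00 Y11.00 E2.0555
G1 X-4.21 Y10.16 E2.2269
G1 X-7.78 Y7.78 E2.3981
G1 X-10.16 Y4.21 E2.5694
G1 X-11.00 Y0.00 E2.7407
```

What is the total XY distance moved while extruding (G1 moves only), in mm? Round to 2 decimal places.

68.67 mm

Sum the Euclidean lengths of each G1 segment: total = 68.67 mm.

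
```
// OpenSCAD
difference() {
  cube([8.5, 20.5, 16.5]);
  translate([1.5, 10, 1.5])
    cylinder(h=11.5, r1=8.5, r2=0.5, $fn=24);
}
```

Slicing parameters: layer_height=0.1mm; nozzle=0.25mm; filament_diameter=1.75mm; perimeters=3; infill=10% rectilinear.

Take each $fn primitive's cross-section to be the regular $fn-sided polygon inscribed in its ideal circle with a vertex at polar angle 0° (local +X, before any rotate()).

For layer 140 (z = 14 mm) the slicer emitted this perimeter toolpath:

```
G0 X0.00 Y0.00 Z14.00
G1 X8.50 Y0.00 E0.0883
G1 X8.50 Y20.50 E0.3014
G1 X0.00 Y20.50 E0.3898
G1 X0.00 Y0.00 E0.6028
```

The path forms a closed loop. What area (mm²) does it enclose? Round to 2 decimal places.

Apply the shoelace formula to the sequence of (X, Y) vertices; enclosed area = 174.25 mm².

174.25 mm²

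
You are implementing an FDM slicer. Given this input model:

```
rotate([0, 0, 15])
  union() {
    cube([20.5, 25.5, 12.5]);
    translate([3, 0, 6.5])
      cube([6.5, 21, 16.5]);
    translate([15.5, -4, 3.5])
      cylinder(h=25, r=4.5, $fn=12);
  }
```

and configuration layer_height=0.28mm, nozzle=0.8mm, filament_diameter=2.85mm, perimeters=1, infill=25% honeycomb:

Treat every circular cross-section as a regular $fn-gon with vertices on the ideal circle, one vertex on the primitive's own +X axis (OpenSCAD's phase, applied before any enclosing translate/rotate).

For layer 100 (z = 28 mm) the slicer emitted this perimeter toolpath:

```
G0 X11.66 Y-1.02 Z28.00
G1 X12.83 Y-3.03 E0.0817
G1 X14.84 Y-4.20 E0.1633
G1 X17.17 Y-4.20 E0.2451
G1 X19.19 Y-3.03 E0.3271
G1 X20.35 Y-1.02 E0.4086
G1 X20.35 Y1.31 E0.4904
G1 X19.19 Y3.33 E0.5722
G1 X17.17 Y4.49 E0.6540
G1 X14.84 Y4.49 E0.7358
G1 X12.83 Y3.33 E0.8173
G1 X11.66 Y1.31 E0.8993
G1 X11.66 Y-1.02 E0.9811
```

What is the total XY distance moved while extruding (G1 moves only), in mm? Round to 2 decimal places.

27.94 mm

Sum the Euclidean lengths of each G1 segment: total = 27.94 mm.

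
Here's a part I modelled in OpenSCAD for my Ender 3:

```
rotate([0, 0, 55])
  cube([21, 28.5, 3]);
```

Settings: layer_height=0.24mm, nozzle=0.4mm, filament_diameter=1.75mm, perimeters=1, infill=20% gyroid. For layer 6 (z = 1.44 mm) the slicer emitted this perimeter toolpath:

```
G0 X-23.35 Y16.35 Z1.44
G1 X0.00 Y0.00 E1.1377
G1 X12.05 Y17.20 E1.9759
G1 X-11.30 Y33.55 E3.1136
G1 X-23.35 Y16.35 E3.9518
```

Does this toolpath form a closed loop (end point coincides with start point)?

yes

Start point (G0): (-23.35, 16.35). End point (last G1): the path returns to the start — closed.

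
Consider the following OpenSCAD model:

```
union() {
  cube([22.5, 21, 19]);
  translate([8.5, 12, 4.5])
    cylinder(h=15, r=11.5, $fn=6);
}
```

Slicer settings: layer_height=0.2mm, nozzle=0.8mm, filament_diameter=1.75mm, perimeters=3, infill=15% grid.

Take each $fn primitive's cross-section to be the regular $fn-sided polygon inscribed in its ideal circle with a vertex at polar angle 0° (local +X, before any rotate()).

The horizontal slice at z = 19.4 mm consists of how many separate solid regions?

1

At z = 19.4 mm: the cube is absent (z outside [0, 19]); the r=11.5 cylinder at (8.5, 12) gives a regular 6-gon of circumradius 11.5 (constant along its height); Merging all regions: only the r=11.5 cylinder at (8.5, 12) is present, so the union is just that shape — 1 connected region. The result has 1 disconnected region.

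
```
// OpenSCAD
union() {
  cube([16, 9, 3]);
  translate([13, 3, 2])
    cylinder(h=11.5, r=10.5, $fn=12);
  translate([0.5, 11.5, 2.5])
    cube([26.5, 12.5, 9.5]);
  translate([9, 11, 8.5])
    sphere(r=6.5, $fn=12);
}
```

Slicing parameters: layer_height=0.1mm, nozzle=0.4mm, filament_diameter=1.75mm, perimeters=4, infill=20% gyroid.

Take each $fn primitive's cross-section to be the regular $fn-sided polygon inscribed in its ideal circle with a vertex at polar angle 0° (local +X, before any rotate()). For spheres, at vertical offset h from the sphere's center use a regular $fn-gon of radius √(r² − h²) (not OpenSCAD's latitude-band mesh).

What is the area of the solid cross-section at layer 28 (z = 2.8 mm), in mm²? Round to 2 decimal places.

677.49 mm²

At z = 2.8 mm: the cube is present — its section is the full 16×9 rectangle (area 144.00 mm²); the r=10.5 cylinder at (13, 3) gives a regular 12-gon of circumradius 10.5 (constant along its height) (area = (12/2)·10.500²·sin(360°/12) = 330.75 mm²); the cube at (0.5, 11.5) is present — its section is the full 26.5×12.5 rectangle (area 331.25 mm²); the sphere at (9, 11): section is a regular 12-gon, circumradius = √(r²−h²) = √(6.5²−5.7²) = 3.124 (area = (12/2)·3.124²·sin(360°/12) = 29.28 mm²); Merging all regions: the regions partially overlap — summed areas 835.28 mm² minus the doubly-counted overlap 157.79 mm² gives 677.49 mm² — area = 677.49 mm². Overall, the cross-section is a single solid region. Net area = 677.49 mm².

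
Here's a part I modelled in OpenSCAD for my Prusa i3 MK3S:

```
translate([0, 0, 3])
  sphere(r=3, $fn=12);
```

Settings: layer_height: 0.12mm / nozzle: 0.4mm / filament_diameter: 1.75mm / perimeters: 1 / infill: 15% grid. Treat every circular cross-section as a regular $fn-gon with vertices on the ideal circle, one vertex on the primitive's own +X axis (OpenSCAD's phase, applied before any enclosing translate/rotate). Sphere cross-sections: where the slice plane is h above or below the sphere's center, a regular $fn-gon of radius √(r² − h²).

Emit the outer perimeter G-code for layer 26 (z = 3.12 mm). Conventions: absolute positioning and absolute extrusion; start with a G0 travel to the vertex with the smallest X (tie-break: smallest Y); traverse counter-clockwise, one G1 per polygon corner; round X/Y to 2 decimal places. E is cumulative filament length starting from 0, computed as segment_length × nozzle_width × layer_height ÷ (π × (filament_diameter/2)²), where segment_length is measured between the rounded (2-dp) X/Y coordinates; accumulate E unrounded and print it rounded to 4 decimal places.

G0 X-3.00 Y0.00 Z3.12
G1 X-2.60 Y-1.50 E0.0310
G1 X-1.50 Y-2.60 E0.0620
G1 X0.00 Y-3.00 E0.0930
G1 X1.50 Y-2.60 E0.1240
G1 X2.60 Y-1.50 E0.1550
G1 X3.00 Y0.00 E0.1860
G1 X2.60 Y1.50 E0.2170
G1 X1.50 Y2.60 E0.2480
G1 X0.00 Y3.00 E0.2790
G1 X-1.50 Y2.60 E0.3100
G1 X-2.60 Y1.50 E0.3410
G1 X-3.00 Y0.00 E0.3720

At z = 3.12 mm: the r=3 sphere contributes a regular 12-gon of circumradius √(3²−0.12²) = 2.998. The outline is a single polygon with 12 vertices. Extrusion per mm of travel: 0.4 × 0.12 / (π × 0.875²) = 0.019956. Accumulating E over each segment gives final E = 0.3720.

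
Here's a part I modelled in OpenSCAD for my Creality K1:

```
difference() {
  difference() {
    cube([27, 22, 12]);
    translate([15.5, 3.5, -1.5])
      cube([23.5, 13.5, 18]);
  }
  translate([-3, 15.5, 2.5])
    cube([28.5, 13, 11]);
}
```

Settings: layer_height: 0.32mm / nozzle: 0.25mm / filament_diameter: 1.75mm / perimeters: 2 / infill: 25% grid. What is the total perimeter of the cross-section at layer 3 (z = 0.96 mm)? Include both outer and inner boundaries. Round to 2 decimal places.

121.00 mm

At z = 0.96 mm: the 27×22 cube contributes its full rectangle (perimeter 98.00 mm); the 23.5×13.5 cube at (15.5, 3.5) contributes its full rectangle (perimeter 74.00 mm); Subtracting the remaining from the first: starting from the 27×22 cube, the 23.5×13.5 cube at (15.5, 3.5) partially overlaps it — only the 155.25 mm² overlap (of its 317.25 mm²) is removed, clipping the outline — boundary = 121.00 mm; the cube at (-3, 15.5) is absent (z outside [2.5, 13.5]); Taking the first minus the rest: none of the subtracted shapes is present at this height, so the result so far is unchanged — boundary = 121.00 mm. Overall, the cross-section is a single solid region. Total boundary length (outer) = 121.00 mm.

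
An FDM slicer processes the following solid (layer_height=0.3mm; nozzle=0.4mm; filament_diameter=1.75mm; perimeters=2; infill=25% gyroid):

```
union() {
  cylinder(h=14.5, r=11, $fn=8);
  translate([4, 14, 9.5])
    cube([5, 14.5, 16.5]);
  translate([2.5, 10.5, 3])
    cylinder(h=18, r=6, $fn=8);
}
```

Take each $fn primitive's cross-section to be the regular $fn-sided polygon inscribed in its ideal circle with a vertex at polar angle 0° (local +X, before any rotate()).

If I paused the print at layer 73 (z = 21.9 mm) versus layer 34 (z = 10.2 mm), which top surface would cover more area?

Layer 73 (z = 21.9): the cylinder is absent (z outside [0, 14.5]); the 5×14.5 cube at (4, 14) contributes its full rectangle (area 72.50 mm²); the cylinder at (2.5, 10.5) is not intersected at this z (z outside [3, 21]); Merging all regions: only the 5×14.5 cube at (4, 14) is present, so the union is just that shape — area = 72.50 mm². So its area = 72.50 mm². Layer 34 (z = 10.2): the cylinder: section is a regular 8-gon, circumradius r=11 (area = (8/2)·11.000²·sin(360°/8) = 342.24 mm²); the cube at (4, 14) (footprint 5×14.5) is included at this height (area 72.50 mm²); the cylinder at (2.5, 10.5): section is a regular 8-gon, circumradius r=6 (area = (8/2)·6.000²·sin(360°/8) = 101.82 mm²); Combining (union): the regions partially overlap — summed areas 516.56 mm² minus the doubly-counted overlap 44.89 mm² gives 471.67 mm² — area = 471.67 mm². So its area = 471.67 mm². Layer 34 is larger (471.67 vs 72.50 mm²).

layer 34 (z = 10.2 mm)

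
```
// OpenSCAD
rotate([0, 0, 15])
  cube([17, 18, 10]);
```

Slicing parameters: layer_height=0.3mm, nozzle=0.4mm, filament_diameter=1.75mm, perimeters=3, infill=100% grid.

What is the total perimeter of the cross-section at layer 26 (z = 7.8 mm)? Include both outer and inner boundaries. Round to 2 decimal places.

At z = 7.8 mm: the cube is present — its section is the full 17×18 rectangle (perimeter 70.00 mm); (rotated 15° about Z; rotation is an isometry so areas/perimeters/island counts are preserved). Overall, the cross-section is a single solid region. Total boundary length (outer) = 70.00 mm.

70.00 mm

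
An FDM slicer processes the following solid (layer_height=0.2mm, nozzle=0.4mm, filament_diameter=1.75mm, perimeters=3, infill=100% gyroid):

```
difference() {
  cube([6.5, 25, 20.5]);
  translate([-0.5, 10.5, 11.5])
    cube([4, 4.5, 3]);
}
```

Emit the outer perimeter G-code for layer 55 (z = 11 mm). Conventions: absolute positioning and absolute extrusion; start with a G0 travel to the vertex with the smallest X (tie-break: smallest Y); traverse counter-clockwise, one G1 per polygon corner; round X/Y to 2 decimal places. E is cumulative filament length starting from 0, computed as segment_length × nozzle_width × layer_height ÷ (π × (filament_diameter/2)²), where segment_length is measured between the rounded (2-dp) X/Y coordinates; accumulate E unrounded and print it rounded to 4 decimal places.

G0 X0.00 Y0.00 Z11.00
G1 X6.50 Y0.00 E0.2162
G1 X6.50 Y25.00 E1.0477
G1 X0.00 Y25.00 E1.2639
G1 X0.00 Y0.00 E2.0954

At z = 11 mm: the cube (footprint 6.5×25) is included at this height; the cube at (-0.5, 10.5) is not intersected at this z (z outside [11.5, 14.5]); Subtracting the remaining from the first: none of the subtracted shapes is present at this height, so the 6.5×25 cube is unchanged — 1 connected region. The outline is a single polygon with 4 vertices. Extrusion per mm of travel: 0.4 × 0.2 / (π × 0.875²) = 0.033260. Accumulating E over each segment gives final E = 2.0954.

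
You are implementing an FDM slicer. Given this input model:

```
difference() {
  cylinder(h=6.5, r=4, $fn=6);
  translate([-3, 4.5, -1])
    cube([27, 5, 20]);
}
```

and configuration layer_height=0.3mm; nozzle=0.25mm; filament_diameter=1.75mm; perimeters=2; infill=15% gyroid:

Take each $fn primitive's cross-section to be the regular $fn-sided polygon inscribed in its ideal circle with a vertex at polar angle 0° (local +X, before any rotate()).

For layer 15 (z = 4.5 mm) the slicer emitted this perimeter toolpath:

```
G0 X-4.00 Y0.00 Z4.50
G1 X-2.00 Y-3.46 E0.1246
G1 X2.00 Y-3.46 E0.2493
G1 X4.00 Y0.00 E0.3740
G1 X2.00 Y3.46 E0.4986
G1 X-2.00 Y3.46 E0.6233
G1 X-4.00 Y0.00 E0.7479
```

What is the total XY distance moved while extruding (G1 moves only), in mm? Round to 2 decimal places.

Sum the Euclidean lengths of each G1 segment: total = 23.99 mm.

23.99 mm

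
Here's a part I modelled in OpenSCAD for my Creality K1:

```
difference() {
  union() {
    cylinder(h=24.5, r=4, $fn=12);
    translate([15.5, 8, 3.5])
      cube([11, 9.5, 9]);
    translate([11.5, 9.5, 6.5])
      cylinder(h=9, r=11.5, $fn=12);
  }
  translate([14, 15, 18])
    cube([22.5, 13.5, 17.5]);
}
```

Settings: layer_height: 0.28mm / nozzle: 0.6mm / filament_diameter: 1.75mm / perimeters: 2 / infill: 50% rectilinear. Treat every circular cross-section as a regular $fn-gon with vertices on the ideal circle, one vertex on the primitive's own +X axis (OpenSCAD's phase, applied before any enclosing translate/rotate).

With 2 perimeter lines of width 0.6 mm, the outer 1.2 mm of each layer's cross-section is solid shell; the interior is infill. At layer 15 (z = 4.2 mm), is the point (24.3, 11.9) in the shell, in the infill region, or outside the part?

infill

At z = 4.2 mm: the r=4 cylinder gives a regular 12-gon of circumradius 4 (constant along its height); the cube at (15.5, 8) (footprint 11×9.5) is included at this height; the cylinder at (11.5, 9.5) does not reach this height (z outside [6.5, 15.5]); Taking the union: the 2 present regions are separate (no shared area or edge), so areas and boundary lengths simply add and each stays a separate island — 2 connected regions; the cube at (14, 15) is absent (z outside [18, 35.5]); Taking the first minus the rest: none of the subtracted shapes is present at this height, so that combined region is unchanged — 2 connected regions. Overall, the cross-section has 2 separate islands. The nearest boundary edge runs (26.50, 17.50)→(26.50, 8.00); distance from the point to it = 2.20 mm. (Shell/infill is judged within the island containing the point — the largest one.) The point is inside the cross-section and 2.20 mm from the nearest boundary — more than the 1.2 mm shell width (2 × 0.6), so it's in the infill interior.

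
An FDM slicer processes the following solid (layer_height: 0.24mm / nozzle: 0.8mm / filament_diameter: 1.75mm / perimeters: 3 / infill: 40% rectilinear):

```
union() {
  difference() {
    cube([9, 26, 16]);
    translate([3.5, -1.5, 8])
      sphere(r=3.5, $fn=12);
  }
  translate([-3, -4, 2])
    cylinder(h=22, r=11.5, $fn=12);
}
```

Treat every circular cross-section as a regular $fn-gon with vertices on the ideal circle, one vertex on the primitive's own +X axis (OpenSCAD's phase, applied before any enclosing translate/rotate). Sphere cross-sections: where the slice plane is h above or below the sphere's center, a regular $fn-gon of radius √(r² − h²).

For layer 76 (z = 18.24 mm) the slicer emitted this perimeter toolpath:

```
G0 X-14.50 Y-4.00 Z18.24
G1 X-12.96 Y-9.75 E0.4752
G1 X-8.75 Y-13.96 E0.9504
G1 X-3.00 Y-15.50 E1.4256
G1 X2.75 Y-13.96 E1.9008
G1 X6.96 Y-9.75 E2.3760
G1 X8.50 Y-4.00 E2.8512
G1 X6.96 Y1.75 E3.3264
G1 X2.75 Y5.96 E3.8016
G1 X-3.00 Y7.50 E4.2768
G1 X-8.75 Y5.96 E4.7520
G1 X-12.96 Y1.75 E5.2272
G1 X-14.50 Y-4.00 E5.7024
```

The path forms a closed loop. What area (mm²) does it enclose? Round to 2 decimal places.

Apply the shoelace formula to the sequence of (X, Y) vertices; enclosed area = 396.78 mm².

396.78 mm²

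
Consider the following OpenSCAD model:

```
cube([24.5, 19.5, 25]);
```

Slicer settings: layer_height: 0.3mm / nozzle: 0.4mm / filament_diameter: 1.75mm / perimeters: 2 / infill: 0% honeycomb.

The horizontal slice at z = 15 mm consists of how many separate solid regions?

At z = 15 mm: the 24.5×19.5 cube contributes its full rectangle. The result has 1 disconnected region.

1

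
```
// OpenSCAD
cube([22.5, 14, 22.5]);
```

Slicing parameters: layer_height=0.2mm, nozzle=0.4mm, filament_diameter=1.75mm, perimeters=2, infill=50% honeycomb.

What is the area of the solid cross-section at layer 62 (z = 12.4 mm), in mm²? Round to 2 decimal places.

315.00 mm²

At z = 12.4 mm: the cube is present — its section is the full 22.5×14 rectangle (area 315.00 mm²). Overall, the cross-section is a single solid region. Net area = 315.00 mm².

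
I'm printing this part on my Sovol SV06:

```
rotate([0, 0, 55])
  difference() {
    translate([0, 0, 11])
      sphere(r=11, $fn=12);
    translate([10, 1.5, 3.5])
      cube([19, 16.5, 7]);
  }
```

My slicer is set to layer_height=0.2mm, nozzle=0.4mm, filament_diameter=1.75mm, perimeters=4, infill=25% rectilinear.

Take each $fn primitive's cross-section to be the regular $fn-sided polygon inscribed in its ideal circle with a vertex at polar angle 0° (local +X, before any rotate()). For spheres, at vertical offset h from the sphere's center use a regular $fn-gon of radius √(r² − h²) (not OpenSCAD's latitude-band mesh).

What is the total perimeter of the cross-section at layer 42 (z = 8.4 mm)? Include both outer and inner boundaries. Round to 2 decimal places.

66.64 mm

At z = 8.4 mm: the r=11 sphere contributes a regular 12-gon of circumradius √(11²−2.6²) = 10.688 (perimeter = 2·12·10.688·sin(180°/12) = 66.39 mm); the 19×16.5 cube at (10, 1.5) contributes its full rectangle (perimeter 71.00 mm); Subtracting the remaining from the first: starting from the r=11 sphere, the 19×16.5 cube at (10, 1.5) partially overlaps it — only the 0.15 mm² overlap (of its 313.50 mm²) is removed, clipping the outline — boundary = 66.64 mm; (whole slice rotated 55° about Z — lengths, areas and connectivity unchanged). Overall, the cross-section is a single solid region. Total boundary length (outer) = 66.64 mm.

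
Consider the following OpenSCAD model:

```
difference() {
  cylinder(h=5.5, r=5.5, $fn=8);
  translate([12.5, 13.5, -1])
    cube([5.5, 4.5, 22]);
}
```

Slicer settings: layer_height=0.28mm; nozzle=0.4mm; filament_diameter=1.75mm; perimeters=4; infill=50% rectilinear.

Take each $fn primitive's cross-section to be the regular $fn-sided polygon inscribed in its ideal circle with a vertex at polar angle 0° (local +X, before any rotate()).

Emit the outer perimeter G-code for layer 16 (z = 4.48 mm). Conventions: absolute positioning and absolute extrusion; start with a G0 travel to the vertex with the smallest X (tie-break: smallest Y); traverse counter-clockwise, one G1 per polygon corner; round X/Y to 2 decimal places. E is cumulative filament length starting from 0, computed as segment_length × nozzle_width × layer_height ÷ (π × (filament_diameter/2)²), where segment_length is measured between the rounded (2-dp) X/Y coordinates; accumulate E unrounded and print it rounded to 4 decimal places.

G0 X-5.50 Y0.00 Z4.48
G1 X-3.89 Y-3.89 E0.1960
G1 X0.00 Y-5.50 E0.3921
G1 X3.89 Y-3.89 E0.5881
G1 X5.50 Y0.00 E0.7841
G1 X3.89 Y3.89 E0.9802
G1 X0.00 Y5.50 E1.1762
G1 X-3.89 Y3.89 E1.3723
G1 X-5.50 Y0.00 E1.5683

At z = 4.48 mm: the r=5.5 cylinder contributes a regular 8-gon of circumradius 5.5; the cube at (12.5, 13.5) is present — its section is the full 5.5×4.5 rectangle; Subtracting the remaining from the first: starting from the r=5.5 cylinder, the 5.5×4.5 cube at (12.5, 13.5) misses the remaining region (no effect) — 1 connected region. The outline is a single polygon with 8 vertices. Extrusion per mm of travel: 0.4 × 0.28 / (π × 0.875²) = 0.046564. Accumulating E over each segment gives final E = 1.5683.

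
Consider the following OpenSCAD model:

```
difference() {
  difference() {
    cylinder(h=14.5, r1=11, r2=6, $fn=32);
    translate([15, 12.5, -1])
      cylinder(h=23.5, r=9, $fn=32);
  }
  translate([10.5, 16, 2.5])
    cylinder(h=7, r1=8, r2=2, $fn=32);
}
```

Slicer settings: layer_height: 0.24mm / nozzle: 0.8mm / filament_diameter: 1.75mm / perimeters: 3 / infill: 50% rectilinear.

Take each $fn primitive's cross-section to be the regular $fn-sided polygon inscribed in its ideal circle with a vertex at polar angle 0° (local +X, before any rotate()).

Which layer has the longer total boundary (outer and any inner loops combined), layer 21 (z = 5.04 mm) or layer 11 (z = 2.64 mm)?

Layer 21 (z = 5.04): the cone: at t=0.348 of its height the radius interpolates to r₁+(r₂−r₁)t = 9.262, giving a regular 32-gon of that circumradius (perimeter = 2·32·9.262·sin(180°/32) = 58.10 mm); the r=9 cylinder at (15, 12.5) gives a regular 32-gon of circumradius 9 (constant along its height) (perimeter = 2·32·9.000·sin(180°/32) = 56.46 mm); Subtracting the remaining from the first: starting from the cone, the r=9 cylinder at (15, 12.5) misses the remaining region (no effect) — boundary = 58.10 mm; the cone at (10.5, 16) (r1=8→r2=2) has section circumradius 5.823 here — a regular 32-gon (perimeter = 2·32·5.823·sin(180°/32) = 36.53 mm); Subtracting the remaining from the first: starting from the result so far, the cone at (10.5, 16) misses the remaining region (no effect) — boundary = 58.10 mm. So its perimeter = 58.10 mm. Layer 11 (z = 2.64): the cone: at t=0.182 of its height the radius interpolates to r₁+(r₂−r₁)t = 10.090, giving a regular 32-gon of that circumradius (perimeter = 2·32·10.090·sin(180°/32) = 63.29 mm); the r=9 cylinder at (15, 12.5) contributes a regular 32-gon of circumradius 9 (perimeter = 2·32·9.000·sin(180°/32) = 56.46 mm); Subtracting the remaining from the first: starting from the cone, the r=9 cylinder at (15, 12.5) misses the remaining region (no effect) — boundary = 63.29 mm; the cone at (10.5, 16): at t=0.020 of its height the radius interpolates to r₁+(r₂−r₁)t = 7.880, giving a regular 32-gon of that circumradius (perimeter = 2·32·7.880·sin(180°/32) = 49.43 mm); Taking the first minus the rest: starting from the result so far, the cone at (10.5, 16) misses the remaining region (no effect) — boundary = 63.29 mm. So its perimeter = 63.29 mm. Layer 11 is larger (63.29 vs 58.10 mm).

layer 11 (z = 2.64 mm)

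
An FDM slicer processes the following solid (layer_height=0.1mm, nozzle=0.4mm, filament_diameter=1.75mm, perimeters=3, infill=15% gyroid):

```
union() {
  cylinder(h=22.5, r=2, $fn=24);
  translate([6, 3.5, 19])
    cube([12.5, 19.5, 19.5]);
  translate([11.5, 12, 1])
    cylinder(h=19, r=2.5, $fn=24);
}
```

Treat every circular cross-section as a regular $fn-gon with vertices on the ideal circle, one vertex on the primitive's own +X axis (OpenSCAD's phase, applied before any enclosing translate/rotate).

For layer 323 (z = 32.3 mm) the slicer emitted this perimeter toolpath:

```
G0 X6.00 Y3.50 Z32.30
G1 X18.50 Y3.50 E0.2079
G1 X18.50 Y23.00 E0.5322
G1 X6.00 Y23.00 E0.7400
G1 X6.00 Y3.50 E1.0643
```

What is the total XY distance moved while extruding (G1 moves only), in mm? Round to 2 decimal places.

64.00 mm

Sum the Euclidean lengths of each G1 segment: total = 64.00 mm.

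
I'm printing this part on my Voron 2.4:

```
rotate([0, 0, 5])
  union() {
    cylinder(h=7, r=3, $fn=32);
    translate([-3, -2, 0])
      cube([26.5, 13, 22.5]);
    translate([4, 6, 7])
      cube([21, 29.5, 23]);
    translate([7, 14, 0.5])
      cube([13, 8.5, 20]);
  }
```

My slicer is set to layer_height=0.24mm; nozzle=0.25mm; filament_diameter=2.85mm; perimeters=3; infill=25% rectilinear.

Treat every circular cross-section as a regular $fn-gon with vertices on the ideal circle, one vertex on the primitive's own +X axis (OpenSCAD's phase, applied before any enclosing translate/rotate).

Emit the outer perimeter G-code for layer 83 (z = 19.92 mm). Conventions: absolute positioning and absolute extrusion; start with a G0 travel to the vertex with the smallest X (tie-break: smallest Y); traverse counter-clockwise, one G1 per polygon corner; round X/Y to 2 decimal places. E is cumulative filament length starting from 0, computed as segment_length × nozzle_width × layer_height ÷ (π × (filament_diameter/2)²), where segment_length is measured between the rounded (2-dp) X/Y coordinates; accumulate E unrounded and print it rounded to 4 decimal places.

At z = 19.92 mm: the cylinder is absent (z outside [0, 7]); the cube at (-3, -2) (footprint 26.5×13) is included at this height; the cube at (4, 6) is present — its section is the full 21×29.5 rectangle; the cube at (7, 14) is present — its section is the full 13×8.5 rectangle; Merging all regions: the regions partially overlap (shared area 208.00 mm²), so overlapping operands fuse into one piece — 1 connected region; (whole slice rotated 5° about Z — lengths, areas and connectivity unchanged). The outline is a single polygon with 8 vertices. Extrusion per mm of travel: 0.25 × 0.24 / (π × 1.425²) = 0.009405. Accumulating E over each segment gives final E = 1.2319.

G0 X-3.95 Y10.70 Z19.92
G1 X-2.81 Y-2.25 E0.1223
G1 X23.58 Y0.06 E0.3714
G1 X22.89 Y8.03 E0.4467
G1 X24.38 Y8.16 E0.4607
G1 X21.81 Y37.54 E0.7381
G1 X0.89 Y35.71 E0.9356
G1 X3.03 Y11.31 E1.1660
G1 X-3.95 Y10.70 E1.2319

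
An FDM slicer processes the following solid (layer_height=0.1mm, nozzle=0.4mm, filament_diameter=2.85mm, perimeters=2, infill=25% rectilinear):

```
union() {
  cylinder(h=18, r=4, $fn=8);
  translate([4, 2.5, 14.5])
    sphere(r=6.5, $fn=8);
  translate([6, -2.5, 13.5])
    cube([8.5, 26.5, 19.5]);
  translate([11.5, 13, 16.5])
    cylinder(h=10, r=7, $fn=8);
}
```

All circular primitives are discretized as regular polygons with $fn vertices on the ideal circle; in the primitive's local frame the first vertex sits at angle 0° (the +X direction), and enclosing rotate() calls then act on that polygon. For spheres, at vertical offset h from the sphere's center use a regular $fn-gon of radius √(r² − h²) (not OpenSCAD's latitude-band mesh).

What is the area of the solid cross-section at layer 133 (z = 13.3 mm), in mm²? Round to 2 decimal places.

130.99 mm²

At z = 13.3 mm: the r=4 cylinder contributes a regular 8-gon of circumradius 4 (area = (8/2)·4.000²·sin(360°/8) = 45.25 mm²); the r=6.5 sphere at (4, 2.5) contributes a regular 8-gon of circumradius √(6.5²−1.2²) = 6.388 (area = (8/2)·6.388²·sin(360°/8) = 115.43 mm²); the cube at (6, -2.5) is absent (z outside [13.5, 33]); the cylinder at (11.5, 13) is absent (z outside [16.5, 26.5]); Merging all regions: the regions partially overlap — summed areas 160.68 mm² minus the doubly-counted overlap 29.69 mm² gives 130.99 mm² — area = 130.99 mm². Overall, the cross-section is a single solid region. Net area = 130.99 mm².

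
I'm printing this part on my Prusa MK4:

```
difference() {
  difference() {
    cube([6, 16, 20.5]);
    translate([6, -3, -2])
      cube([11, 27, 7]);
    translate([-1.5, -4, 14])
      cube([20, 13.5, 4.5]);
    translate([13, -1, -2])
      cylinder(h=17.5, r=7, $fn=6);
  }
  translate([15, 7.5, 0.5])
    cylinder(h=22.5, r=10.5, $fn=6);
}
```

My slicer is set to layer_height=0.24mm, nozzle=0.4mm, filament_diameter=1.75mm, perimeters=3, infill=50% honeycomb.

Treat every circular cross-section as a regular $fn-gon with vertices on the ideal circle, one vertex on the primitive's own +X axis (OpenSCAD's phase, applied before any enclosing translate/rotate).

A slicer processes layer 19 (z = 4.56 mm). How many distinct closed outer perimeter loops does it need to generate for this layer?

1

At z = 4.56 mm: the 6×16 cube contributes its full rectangle; the 11×27 cube at (6, -3) contributes its full rectangle; the cube at (-1.5, -4) is not intersected at this z (z outside [14, 18.5]); the r=7 cylinder at (13, -1) gives a regular 6-gon of circumradius 7 (constant along its height); Taking the first minus the rest: starting from the 6×16 cube, the 11×27 cube at (6, -3) misses the remaining region (no effect); the r=7 cylinder at (13, -1) misses the remaining region (no effect) — 1 connected region; the r=10.5 cylinder at (15, 7.5) gives a regular 6-gon of circumradius 10.5 (constant along its height); After the difference (first − rest): starting from the result so far, the r=10.5 cylinder at (15, 7.5) partially overlaps it — only the 3.90 mm² overlap (of its 286.44 mm²) is removed, clipping the outline — 1 connected region. The result has 1 disconnected region.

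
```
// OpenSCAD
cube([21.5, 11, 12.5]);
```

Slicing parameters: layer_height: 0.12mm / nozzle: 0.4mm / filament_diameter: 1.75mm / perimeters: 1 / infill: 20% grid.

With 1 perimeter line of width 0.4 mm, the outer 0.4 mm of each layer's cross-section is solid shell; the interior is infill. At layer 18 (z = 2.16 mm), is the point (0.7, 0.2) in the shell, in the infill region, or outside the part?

shell

At z = 2.16 mm: the cube (footprint 21.5×11) is included at this height. Overall, the cross-section is a single solid region. The nearest boundary edge runs (0.00, 0.00)→(21.50, 0.00); distance from the point to it = 0.20 mm. The point is inside the cross-section, 0.20 mm from the nearest boundary — within the 0.4 mm shell band (1 × 0.4).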